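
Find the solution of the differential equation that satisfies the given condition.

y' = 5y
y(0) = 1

General solution: y = Ce^(5x)
Applying IC y(0) = 1:
Particular solution: y = e^(5x)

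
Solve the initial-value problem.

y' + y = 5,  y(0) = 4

General solution: y = 5 + Ce^(-x)
Applying y(0) = 4: C = 4 - 5 = -1
Particular solution: y = 5 - e^(-x)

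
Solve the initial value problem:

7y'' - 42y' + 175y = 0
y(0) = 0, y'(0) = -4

General solution: y = e^(3x)(C₁cos(4x) + C₂sin(4x))
Complex roots r = 3 ± 4i
Applying ICs: C₁ = 0, C₂ = -1
Particular solution: y = e^(3x)(-sin(4x))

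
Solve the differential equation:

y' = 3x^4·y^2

Separating variables and integrating:
-1/y = 3x^5/5 + C

General solution: y^-1 = (-3/5)x^5 + C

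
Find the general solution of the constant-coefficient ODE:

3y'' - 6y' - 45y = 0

Characteristic equation: 3r² - 6r - 45 = 0
Divide by 3: r² - 2r - 15 = 0
Roots: r = 5, -3 (distinct real)
General solution: y = C₁e^(5x) + C₂e^(-3x)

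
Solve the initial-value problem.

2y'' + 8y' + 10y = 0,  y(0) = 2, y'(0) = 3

General solution: y = e^(-2x)(C₁cos(x) + C₂sin(x))
Complex roots r = -2 ± i
Applying ICs: C₁ = 2, C₂ = 7
Particular solution: y = e^(-2x)(2cos(x) + 7sin(x))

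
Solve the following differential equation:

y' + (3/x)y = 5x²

Using integrating factor method:

General solution: y = (5/6)x^3 + Cx^(-3)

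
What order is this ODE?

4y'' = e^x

The order is 2 (highest derivative is of order 2).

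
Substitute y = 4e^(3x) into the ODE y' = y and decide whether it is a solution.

Verification:
y = 4e^(3x)
y' = 12e^(3x)
But y = 4e^(3x)
y' ≠ y — the derivative does not match

No, it is not a solution.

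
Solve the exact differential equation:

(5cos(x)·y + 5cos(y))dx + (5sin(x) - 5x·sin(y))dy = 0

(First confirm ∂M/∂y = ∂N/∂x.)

Verify exactness: ∂M/∂y = ∂N/∂x ✓
Find F(x,y) such that ∂F/∂x = M, ∂F/∂y = N
Solution: 5sin(x)·y + 5x·cos(y) = C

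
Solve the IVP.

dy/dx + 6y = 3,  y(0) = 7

General solution: y = 1/2 + Ce^(-6x)
Applying y(0) = 7: C = 7 - 1/2 = 13/2
Particular solution: y = 1/2 + (13/2)e^(-6x)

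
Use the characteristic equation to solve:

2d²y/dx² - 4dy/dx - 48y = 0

Characteristic equation: 2r² - 4r - 48 = 0
Divide by 2: r² - 2r - 24 = 0
Roots: r = 6, -4 (distinct real)
General solution: y = C₁e^(6x) + C₂e^(-4x)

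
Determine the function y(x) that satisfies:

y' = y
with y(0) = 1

General solution: y = Ce^x
Applying IC y(0) = 1:
Particular solution: y = e^x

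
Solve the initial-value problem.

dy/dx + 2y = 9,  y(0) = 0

General solution: y = 9/2 + Ce^(-2x)
Applying y(0) = 0: C = 0 - 9/2 = -9/2
Particular solution: y = 9/2 - (9/2)e^(-2x)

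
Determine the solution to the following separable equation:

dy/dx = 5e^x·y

Separating variables and integrating:
ln|y| = 5e^x + C

General solution: y = Ce^(5e^x)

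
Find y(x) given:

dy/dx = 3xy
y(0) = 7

General solution: y = Ce^(3x²/2)
Applying IC y(0) = 7:
Particular solution: y = 7e^(3x²/2)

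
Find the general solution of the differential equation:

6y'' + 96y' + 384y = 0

Characteristic equation: 6r² + 96r + 384 = 0
Divide by 6: r² + 16r + 64 = 0
Factored: (r + 8)² = 0
Repeated root: r = -8
General solution: y = (C₁ + C₂x)e^(-8x)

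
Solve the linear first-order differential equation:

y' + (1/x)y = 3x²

Using integrating factor method:

General solution: y = (3/4)x^3 + C/x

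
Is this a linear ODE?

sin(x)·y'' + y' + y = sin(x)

Yes. Linear (y and its derivatives appear to the first power only, no products of y terms)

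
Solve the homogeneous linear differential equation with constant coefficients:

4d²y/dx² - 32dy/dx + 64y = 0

Characteristic equation: 4r² - 32r + 64 = 0
Divide by 4: r² - 8r + 16 = 0
Factored: (r - 4)² = 0
Repeated root: r = 4
General solution: y = (C₁ + C₂x)e^(4x)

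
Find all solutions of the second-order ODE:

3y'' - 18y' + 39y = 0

Characteristic equation: 3r² - 18r + 39 = 0
Divide by 3: r² - 6r + 13 = 0
Roots: r = 3 ± 2i (complex conjugates)
General solution: y = e^(3x)(C₁cos(2x) + C₂sin(2x))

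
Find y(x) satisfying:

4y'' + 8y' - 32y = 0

Characteristic equation: 4r² + 8r - 32 = 0
Divide by 4: r² + 2r - 8 = 0
Roots: r = 2, -4 (distinct real)
General solution: y = C₁e^(2x) + C₂e^(-4x)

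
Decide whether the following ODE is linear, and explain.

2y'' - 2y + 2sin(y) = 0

Nonlinear (sin(y) is nonlinear in y)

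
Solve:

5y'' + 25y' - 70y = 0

Characteristic equation: 5r² + 25r - 70 = 0
Divide by 5: r² + 5r - 14 = 0
Roots: r = 2, -7 (distinct real)
General solution: y = C₁e^(2x) + C₂e^(-7x)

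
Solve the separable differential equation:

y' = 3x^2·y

Separating variables and integrating:
ln|y| = x^3 + C

General solution: y = Ce^(x^3)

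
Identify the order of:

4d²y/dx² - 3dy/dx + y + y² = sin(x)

The order is 2 (highest derivative is of order 2).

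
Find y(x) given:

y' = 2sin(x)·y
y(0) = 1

General solution: y = Ce^(-2cos(x))
Applying IC y(0) = 1:
Particular solution: y = e^(2(1-cos(x)))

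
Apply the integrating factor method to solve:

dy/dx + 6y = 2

Using integrating factor method:

General solution: y = 1/3 + Ce^(-6x)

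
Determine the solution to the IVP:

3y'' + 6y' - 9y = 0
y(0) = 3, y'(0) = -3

General solution: y = C₁e^x + C₂e^(-3x)
Applying ICs: C₁ = 3/2, C₂ = 3/2
Particular solution: y = (3/2)e^x + (3/2)e^(-3x)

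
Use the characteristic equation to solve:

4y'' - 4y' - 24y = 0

Characteristic equation: 4r² - 4r - 24 = 0
Divide by 4: r² - r - 6 = 0
Roots: r = 3, -2 (distinct real)
General solution: y = C₁e^(3x) + C₂e^(-2x)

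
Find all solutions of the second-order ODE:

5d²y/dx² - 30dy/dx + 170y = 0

Characteristic equation: 5r² - 30r + 170 = 0
Divide by 5: r² - 6r + 34 = 0
Roots: r = 3 ± 5i (complex conjugates)
General solution: y = e^(3x)(C₁cos(5x) + C₂sin(5x))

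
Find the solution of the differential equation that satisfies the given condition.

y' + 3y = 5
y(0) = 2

General solution: y = 5/3 + Ce^(-3x)
Applying y(0) = 2: C = 2 - 5/3 = 1/3
Particular solution: y = 5/3 + (1/3)e^(-3x)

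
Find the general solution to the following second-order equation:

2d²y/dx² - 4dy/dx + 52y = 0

Characteristic equation: 2r² - 4r + 52 = 0
Divide by 2: r² - 2r + 26 = 0
Roots: r = 1 ± 5i (complex conjugates)
General solution: y = e^x(C₁cos(5x) + C₂sin(5x))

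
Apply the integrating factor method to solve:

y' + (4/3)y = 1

Using integrating factor method:

General solution: y = 3/4 + Ce^(-4x/3)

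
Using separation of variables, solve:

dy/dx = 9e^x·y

Separating variables and integrating:
ln|y| = 9e^x + C

General solution: y = Ce^(9e^x)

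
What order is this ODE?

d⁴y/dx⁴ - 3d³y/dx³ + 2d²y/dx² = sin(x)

The order is 4 (highest derivative is of order 4).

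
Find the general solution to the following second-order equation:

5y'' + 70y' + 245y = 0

Characteristic equation: 5r² + 70r + 245 = 0
Divide by 5: r² + 14r + 49 = 0
Factored: (r + 7)² = 0
Repeated root: r = -7
General solution: y = (C₁ + C₂x)e^(-7x)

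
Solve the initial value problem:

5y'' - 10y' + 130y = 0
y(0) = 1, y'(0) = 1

General solution: y = e^x(C₁cos(5x) + C₂sin(5x))
Complex roots r = 1 ± 5i
Applying ICs: C₁ = 1, C₂ = 0
Particular solution: y = e^x(cos(5x))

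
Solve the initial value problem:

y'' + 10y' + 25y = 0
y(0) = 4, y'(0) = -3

General solution: y = (C₁ + C₂x)e^(-5x)
Repeated root r = -5
Applying ICs: C₁ = 4, C₂ = 17
Particular solution: y = (4 + 17x)e^(-5x)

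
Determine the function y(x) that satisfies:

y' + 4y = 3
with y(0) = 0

General solution: y = 3/4 + Ce^(-4x)
Applying y(0) = 0: C = 0 - 3/4 = -3/4
Particular solution: y = 3/4 - (3/4)e^(-4x)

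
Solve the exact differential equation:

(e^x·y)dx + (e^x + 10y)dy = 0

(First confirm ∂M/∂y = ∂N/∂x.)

Verify exactness: ∂M/∂y = ∂N/∂x ✓
Find F(x,y) such that ∂F/∂x = M, ∂F/∂y = N
Solution: e^x·y + 5y² = C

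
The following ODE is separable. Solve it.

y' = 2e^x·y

Separating variables and integrating:
ln|y| = 2e^x + C

General solution: y = Ce^(2e^x)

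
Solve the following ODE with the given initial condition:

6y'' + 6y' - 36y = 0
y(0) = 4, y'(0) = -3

General solution: y = C₁e^(2x) + C₂e^(-3x)
Applying ICs: C₁ = 9/5, C₂ = 11/5
Particular solution: y = (9/5)e^(2x) + (11/5)e^(-3x)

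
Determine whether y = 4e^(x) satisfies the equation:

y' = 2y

Verification:
y = 4e^(x)
y' = 4e^(x)
But 2y = 8e^(x)
y' ≠ 2y — the derivative does not match

No, it is not a solution.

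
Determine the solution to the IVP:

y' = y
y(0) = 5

General solution: y = Ce^x
Applying IC y(0) = 5:
Particular solution: y = 5e^x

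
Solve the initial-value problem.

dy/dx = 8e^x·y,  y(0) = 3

General solution: y = Ce^(8e^x)
Applying IC y(0) = 3:
Particular solution: y = 3e^(8(e^x - 1))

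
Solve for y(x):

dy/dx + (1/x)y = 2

Using integrating factor method:

General solution: y = x + C/x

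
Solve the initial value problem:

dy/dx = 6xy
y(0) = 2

General solution: y = Ce^(3x²)
Applying IC y(0) = 2:
Particular solution: y = 2e^(3x²)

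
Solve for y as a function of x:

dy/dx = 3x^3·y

Separating variables and integrating:
ln|y| = 3x^4/4 + C

General solution: y = Ce^(3x^4/4)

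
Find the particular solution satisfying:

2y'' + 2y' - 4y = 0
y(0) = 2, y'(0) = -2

General solution: y = C₁e^x + C₂e^(-2x)
Applying ICs: C₁ = 2/3, C₂ = 4/3
Particular solution: y = (2/3)e^x + (4/3)e^(-2x)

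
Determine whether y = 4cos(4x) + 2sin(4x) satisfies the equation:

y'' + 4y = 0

Verification:
y'' = -64cos(4x) - 32sin(4x)
y'' + 4y ≠ 0 (frequency mismatch: got 16 instead of 4)

No, it is not a solution.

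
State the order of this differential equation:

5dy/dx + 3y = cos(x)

The order is 1 (highest derivative is of order 1).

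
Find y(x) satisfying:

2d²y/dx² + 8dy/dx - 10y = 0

Characteristic equation: 2r² + 8r - 10 = 0
Divide by 2: r² + 4r - 5 = 0
Roots: r = 1, -5 (distinct real)
General solution: y = C₁e^x + C₂e^(-5x)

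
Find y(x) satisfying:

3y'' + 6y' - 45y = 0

Characteristic equation: 3r² + 6r - 45 = 0
Divide by 3: r² + 2r - 15 = 0
Roots: r = 3, -5 (distinct real)
General solution: y = C₁e^(3x) + C₂e^(-5x)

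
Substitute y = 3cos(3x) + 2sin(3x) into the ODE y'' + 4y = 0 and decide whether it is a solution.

Verification:
y'' = -27cos(3x) - 18sin(3x)
y'' + 4y ≠ 0 (frequency mismatch: got 9 instead of 4)

No, it is not a solution.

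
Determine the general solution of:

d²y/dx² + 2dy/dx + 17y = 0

Characteristic equation: r² + 2r + 17 = 0
Roots: r = -1 ± 4i (complex conjugates)
General solution: y = e^(-x)(C₁cos(4x) + C₂sin(4x))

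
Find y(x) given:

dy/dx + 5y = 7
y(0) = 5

General solution: y = 7/5 + Ce^(-5x)
Applying y(0) = 5: C = 5 - 7/5 = 18/5
Particular solution: y = 7/5 + (18/5)e^(-5x)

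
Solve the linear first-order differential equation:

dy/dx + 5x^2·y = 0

Using integrating factor method:

General solution: y = Ce^(-5x^3/3)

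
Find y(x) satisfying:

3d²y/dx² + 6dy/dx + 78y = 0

Characteristic equation: 3r² + 6r + 78 = 0
Divide by 3: r² + 2r + 26 = 0
Roots: r = -1 ± 5i (complex conjugates)
General solution: y = e^(-x)(C₁cos(5x) + C₂sin(5x))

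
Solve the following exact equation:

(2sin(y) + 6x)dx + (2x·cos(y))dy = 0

Verify exactness: ∂M/∂y = ∂N/∂x ✓
Find F(x,y) such that ∂F/∂x = M, ∂F/∂y = N
Solution: 2x·sin(y) + 3x² = C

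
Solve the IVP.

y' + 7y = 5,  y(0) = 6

General solution: y = 5/7 + Ce^(-7x)
Applying y(0) = 6: C = 6 - 5/7 = 37/7
Particular solution: y = 5/7 + (37/7)e^(-7x)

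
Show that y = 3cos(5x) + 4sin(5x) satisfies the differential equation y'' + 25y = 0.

Verification:
y'' = -75cos(5x) - 100sin(5x)
y'' + 25y = 0 ✓

Yes, it is a solution.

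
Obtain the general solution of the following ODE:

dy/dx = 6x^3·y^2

Separating variables and integrating:
-1/y = 3x^4/2 + C

General solution: y^-1 = (-3/2)x^4 + C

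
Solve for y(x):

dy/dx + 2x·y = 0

Using integrating factor method:

General solution: y = Ce^(-x^2)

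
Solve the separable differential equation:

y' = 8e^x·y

Separating variables and integrating:
ln|y| = 8e^x + C

General solution: y = Ce^(8e^x)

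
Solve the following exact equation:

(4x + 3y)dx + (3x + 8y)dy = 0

Verify exactness: ∂M/∂y = ∂N/∂x ✓
Find F(x,y) such that ∂F/∂x = M, ∂F/∂y = N
Solution: 2x² + 3xy + 4y² = C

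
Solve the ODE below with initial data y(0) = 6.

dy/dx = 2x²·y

General solution: y = Ce^(2x³/3)
Applying IC y(0) = 6:
Particular solution: y = 6e^(2x³/3)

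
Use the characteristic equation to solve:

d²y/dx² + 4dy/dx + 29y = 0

Characteristic equation: r² + 4r + 29 = 0
Roots: r = -2 ± 5i (complex conjugates)
General solution: y = e^(-2x)(C₁cos(5x) + C₂sin(5x))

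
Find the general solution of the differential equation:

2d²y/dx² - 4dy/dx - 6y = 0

Characteristic equation: 2r² - 4r - 6 = 0
Divide by 2: r² - 2r - 3 = 0
Roots: r = 3, -1 (distinct real)
General solution: y = C₁e^(3x) + C₂e^(-x)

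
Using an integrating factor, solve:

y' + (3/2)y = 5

Using integrating factor method:

General solution: y = 10/3 + Ce^(-3x/2)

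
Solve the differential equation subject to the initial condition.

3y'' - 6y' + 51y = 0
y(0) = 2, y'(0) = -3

General solution: y = e^x(C₁cos(4x) + C₂sin(4x))
Complex roots r = 1 ± 4i
Applying ICs: C₁ = 2, C₂ = -5/4
Particular solution: y = e^x(2cos(4x) - (5/4)sin(4x))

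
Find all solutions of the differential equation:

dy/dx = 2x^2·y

Separating variables and integrating:
ln|y| = 2x^3/3 + C

General solution: y = Ce^(2x^3/3)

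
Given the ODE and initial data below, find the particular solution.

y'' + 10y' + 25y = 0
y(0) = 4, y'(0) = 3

General solution: y = (C₁ + C₂x)e^(-5x)
Repeated root r = -5
Applying ICs: C₁ = 4, C₂ = 23
Particular solution: y = (4 + 23x)e^(-5x)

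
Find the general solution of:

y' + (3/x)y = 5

Using integrating factor method:

General solution: y = (5/4)x + Cx^(-3)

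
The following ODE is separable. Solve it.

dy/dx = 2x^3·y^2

Separating variables and integrating:
-1/y = x^4/2 + C

General solution: y^-1 = (-1/2)x^4 + C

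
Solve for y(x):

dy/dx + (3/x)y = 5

Using integrating factor method:

General solution: y = (5/4)x + Cx^(-3)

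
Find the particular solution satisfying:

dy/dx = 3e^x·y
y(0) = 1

General solution: y = Ce^(3e^x)
Applying IC y(0) = 1:
Particular solution: y = e^(3(e^x - 1))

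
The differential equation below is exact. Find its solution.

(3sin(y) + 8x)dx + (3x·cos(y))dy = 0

Verify exactness: ∂M/∂y = ∂N/∂x ✓
Find F(x,y) such that ∂F/∂x = M, ∂F/∂y = N
Solution: 3x·sin(y) + 4x² = C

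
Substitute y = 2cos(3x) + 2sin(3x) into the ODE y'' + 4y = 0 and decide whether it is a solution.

Verification:
y'' = -18cos(3x) - 18sin(3x)
y'' + 4y ≠ 0 (frequency mismatch: got 9 instead of 4)

No, it is not a solution.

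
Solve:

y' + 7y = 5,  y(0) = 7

General solution: y = 5/7 + Ce^(-7x)
Applying y(0) = 7: C = 7 - 5/7 = 44/7
Particular solution: y = 5/7 + (44/7)e^(-7x)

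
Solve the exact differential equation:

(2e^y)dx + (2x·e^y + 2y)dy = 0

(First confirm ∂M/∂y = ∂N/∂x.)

Verify exactness: ∂M/∂y = ∂N/∂x ✓
Find F(x,y) such that ∂F/∂x = M, ∂F/∂y = N
Solution: 2x·e^y + y² = C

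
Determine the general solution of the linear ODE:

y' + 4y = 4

Using integrating factor method:

General solution: y = 1 + Ce^(-4x)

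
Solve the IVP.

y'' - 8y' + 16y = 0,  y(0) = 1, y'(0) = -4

General solution: y = (C₁ + C₂x)e^(4x)
Repeated root r = 4
Applying ICs: C₁ = 1, C₂ = -8
Particular solution: y = (1 - 8x)e^(4x)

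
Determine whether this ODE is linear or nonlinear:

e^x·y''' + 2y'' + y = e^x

Linear (y and its derivatives appear to the first power only, no products of y terms)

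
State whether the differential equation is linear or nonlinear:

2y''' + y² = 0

Nonlinear (y² term)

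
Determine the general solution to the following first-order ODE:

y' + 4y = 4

Using integrating factor method:

General solution: y = 1 + Ce^(-4x)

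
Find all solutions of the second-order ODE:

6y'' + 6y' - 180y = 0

Characteristic equation: 6r² + 6r - 180 = 0
Divide by 6: r² + r - 30 = 0
Roots: r = 5, -6 (distinct real)
General solution: y = C₁e^(5x) + C₂e^(-6x)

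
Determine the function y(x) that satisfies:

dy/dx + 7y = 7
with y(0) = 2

General solution: y = 1 + Ce^(-7x)
Applying y(0) = 2: C = 2 - 1 = 1
Particular solution: y = 1 + e^(-7x)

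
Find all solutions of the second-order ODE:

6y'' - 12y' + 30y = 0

Characteristic equation: 6r² - 12r + 30 = 0
Divide by 6: r² - 2r + 5 = 0
Roots: r = 1 ± 2i (complex conjugates)
General solution: y = e^x(C₁cos(2x) + C₂sin(2x))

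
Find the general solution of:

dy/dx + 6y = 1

Using integrating factor method:

General solution: y = 1/6 + Ce^(-6x)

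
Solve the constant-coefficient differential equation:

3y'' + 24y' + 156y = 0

Characteristic equation: 3r² + 24r + 156 = 0
Divide by 3: r² + 8r + 52 = 0
Roots: r = -4 ± 6i (complex conjugates)
General solution: y = e^(-4x)(C₁cos(6x) + C₂sin(6x))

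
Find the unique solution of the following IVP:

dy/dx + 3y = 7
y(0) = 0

General solution: y = 7/3 + Ce^(-3x)
Applying y(0) = 0: C = 0 - 7/3 = -7/3
Particular solution: y = 7/3 - (7/3)e^(-3x)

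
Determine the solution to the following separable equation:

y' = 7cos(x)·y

Separating variables and integrating:
ln|y| = 7sin(x) + C

General solution: y = Ce^(7sin(x))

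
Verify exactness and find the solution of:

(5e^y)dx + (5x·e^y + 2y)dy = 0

Verify exactness: ∂M/∂y = ∂N/∂x ✓
Find F(x,y) such that ∂F/∂x = M, ∂F/∂y = N
Solution: 5x·e^y + y² = C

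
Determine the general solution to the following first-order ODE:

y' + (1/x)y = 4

Using integrating factor method:

General solution: y = 2x + C/x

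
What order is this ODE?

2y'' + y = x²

The order is 2 (highest derivative is of order 2).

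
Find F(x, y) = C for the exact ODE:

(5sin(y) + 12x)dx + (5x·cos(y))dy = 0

Verify exactness: ∂M/∂y = ∂N/∂x ✓
Find F(x,y) such that ∂F/∂x = M, ∂F/∂y = N
Solution: 5x·sin(y) + 6x² = C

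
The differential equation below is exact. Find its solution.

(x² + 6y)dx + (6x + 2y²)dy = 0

Verify exactness: ∂M/∂y = ∂N/∂x ✓
Find F(x,y) such that ∂F/∂x = M, ∂F/∂y = N
Solution: x³/3 + 6xy + 2y³/3 = C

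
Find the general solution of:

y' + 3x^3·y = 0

Using integrating factor method:

General solution: y = Ce^(-3x^4/4)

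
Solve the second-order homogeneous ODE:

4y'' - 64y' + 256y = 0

Characteristic equation: 4r² - 64r + 256 = 0
Divide by 4: r² - 16r + 64 = 0
Factored: (r - 8)² = 0
Repeated root: r = 8
General solution: y = (C₁ + C₂x)e^(8x)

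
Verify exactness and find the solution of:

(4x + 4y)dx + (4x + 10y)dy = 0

Verify exactness: ∂M/∂y = ∂N/∂x ✓
Find F(x,y) such that ∂F/∂x = M, ∂F/∂y = N
Solution: 2x² + 4xy + 5y² = C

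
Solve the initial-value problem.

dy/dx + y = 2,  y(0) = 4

General solution: y = 2 + Ce^(-x)
Applying y(0) = 4: C = 4 - 2 = 2
Particular solution: y = 2 + 2e^(-x)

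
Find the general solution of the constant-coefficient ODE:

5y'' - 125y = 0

Characteristic equation: 5r² - 125 = 0
Divide by 5: r² - 25 = 0
Roots: r = 5, -5 (distinct real)
General solution: y = C₁e^(5x) + C₂e^(-5x)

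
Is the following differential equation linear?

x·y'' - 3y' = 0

Yes. Linear (y and its derivatives appear to the first power only, no products of y terms)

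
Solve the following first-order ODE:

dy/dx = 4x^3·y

Separating variables and integrating:
ln|y| = x^4 + C

General solution: y = Ce^(x^4)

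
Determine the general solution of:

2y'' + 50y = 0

Characteristic equation: 2r² + 50 = 0
Divide by 2: r² + 25 = 0
Roots: r = ±5i (complex conjugates)
General solution: y = C₁cos(5x) + C₂sin(5x)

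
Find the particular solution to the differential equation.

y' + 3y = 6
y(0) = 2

General solution: y = 2 + Ce^(-3x)
Applying y(0) = 2: C = 2 - 2 = 0
Particular solution: y = 2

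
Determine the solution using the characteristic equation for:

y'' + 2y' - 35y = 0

Characteristic equation: r² + 2r - 35 = 0
Roots: r = 5, -7 (distinct real)
General solution: y = C₁e^(5x) + C₂e^(-7x)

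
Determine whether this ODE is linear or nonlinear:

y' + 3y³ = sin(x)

Nonlinear (y³ term)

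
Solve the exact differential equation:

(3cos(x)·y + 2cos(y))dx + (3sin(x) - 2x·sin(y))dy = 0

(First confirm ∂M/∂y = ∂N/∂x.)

Verify exactness: ∂M/∂y = ∂N/∂x ✓
Find F(x,y) such that ∂F/∂x = M, ∂F/∂y = N
Solution: 3sin(x)·y + 2x·cos(y) = C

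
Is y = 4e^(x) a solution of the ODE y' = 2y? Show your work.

Verification:
y = 4e^(x)
y' = 4e^(x)
But 2y = 8e^(x)
y' ≠ 2y — the derivative does not match

No, it is not a solution.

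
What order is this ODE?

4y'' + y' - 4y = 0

The order is 2 (highest derivative is of order 2).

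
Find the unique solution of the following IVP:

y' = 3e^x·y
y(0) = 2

General solution: y = Ce^(3e^x)
Applying IC y(0) = 2:
Particular solution: y = 2e^(3(e^x - 1))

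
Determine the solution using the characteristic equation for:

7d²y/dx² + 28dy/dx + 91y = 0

Characteristic equation: 7r² + 28r + 91 = 0
Divide by 7: r² + 4r + 13 = 0
Roots: r = -2 ± 3i (complex conjugates)
General solution: y = e^(-2x)(C₁cos(3x) + C₂sin(3x))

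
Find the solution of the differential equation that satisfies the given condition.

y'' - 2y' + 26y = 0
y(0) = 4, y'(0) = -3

General solution: y = e^x(C₁cos(5x) + C₂sin(5x))
Complex roots r = 1 ± 5i
Applying ICs: C₁ = 4, C₂ = -7/5
Particular solution: y = e^x(4cos(5x) - (7/5)sin(5x))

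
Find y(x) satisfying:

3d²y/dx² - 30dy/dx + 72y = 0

Characteristic equation: 3r² - 30r + 72 = 0
Divide by 3: r² - 10r + 24 = 0
Roots: r = 6, 4 (distinct real)
General solution: y = C₁e^(6x) + C₂e^(4x)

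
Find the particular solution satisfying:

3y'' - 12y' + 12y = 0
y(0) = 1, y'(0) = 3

General solution: y = (C₁ + C₂x)e^(2x)
Repeated root r = 2
Applying ICs: C₁ = 1, C₂ = 1
Particular solution: y = (1 + x)e^(2x)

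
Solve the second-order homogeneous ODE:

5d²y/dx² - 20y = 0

Characteristic equation: 5r² - 20 = 0
Divide by 5: r² - 4 = 0
Roots: r = 2, -2 (distinct real)
General solution: y = C₁e^(2x) + C₂e^(-2x)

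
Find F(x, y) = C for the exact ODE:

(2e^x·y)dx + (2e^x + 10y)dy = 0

Verify exactness: ∂M/∂y = ∂N/∂x ✓
Find F(x,y) such that ∂F/∂x = M, ∂F/∂y = N
Solution: 2e^x·y + 5y² = C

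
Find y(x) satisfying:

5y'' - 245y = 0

Characteristic equation: 5r² - 245 = 0
Divide by 5: r² - 49 = 0
Roots: r = 7, -7 (distinct real)
General solution: y = C₁e^(7x) + C₂e^(-7x)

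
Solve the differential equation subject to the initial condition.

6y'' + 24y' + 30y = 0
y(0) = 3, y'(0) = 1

General solution: y = e^(-2x)(C₁cos(x) + C₂sin(x))
Complex roots r = -2 ± i
Applying ICs: C₁ = 3, C₂ = 7
Particular solution: y = e^(-2x)(3cos(x) + 7sin(x))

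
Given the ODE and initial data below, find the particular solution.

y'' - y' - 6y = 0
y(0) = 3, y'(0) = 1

General solution: y = C₁e^(3x) + C₂e^(-2x)
Applying ICs: C₁ = 7/5, C₂ = 8/5
Particular solution: y = (7/5)e^(3x) + (8/5)e^(-2x)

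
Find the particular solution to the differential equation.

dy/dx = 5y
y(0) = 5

General solution: y = Ce^(5x)
Applying IC y(0) = 5:
Particular solution: y = 5e^(5x)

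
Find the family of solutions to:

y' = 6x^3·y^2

Separating variables and integrating:
-1/y = 3x^4/2 + C

General solution: y^-1 = (-3/2)x^4 + C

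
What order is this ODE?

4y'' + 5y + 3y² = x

The order is 2 (highest derivative is of order 2).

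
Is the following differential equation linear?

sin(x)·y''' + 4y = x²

Yes. Linear (y and its derivatives appear to the first power only, no products of y terms)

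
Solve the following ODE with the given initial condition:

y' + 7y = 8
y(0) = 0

General solution: y = 8/7 + Ce^(-7x)
Applying y(0) = 0: C = 0 - 8/7 = -8/7
Particular solution: y = 8/7 - (8/7)e^(-7x)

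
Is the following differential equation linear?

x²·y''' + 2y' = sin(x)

Yes. Linear (y and its derivatives appear to the first power only, no products of y terms)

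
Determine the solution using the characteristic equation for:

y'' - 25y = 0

Characteristic equation: r² - 25 = 0
Roots: r = 5, -5 (distinct real)
General solution: y = C₁e^(5x) + C₂e^(-5x)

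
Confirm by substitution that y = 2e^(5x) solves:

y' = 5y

Verification:
y = 2e^(5x)
y' = 10e^(5x)
5y = 10e^(5x)
y' = 5y ✓

Yes, it is a solution.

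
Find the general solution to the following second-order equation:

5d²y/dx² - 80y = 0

Characteristic equation: 5r² - 80 = 0
Divide by 5: r² - 16 = 0
Roots: r = 4, -4 (distinct real)
General solution: y = C₁e^(4x) + C₂e^(-4x)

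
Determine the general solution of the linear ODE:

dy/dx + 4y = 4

Using integrating factor method:

General solution: y = 1 + Ce^(-4x)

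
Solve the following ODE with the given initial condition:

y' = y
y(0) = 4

General solution: y = Ce^x
Applying IC y(0) = 4:
Particular solution: y = 4e^x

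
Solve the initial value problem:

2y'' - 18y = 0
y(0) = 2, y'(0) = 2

General solution: y = C₁e^(3x) + C₂e^(-3x)
Applying ICs: C₁ = 4/3, C₂ = 2/3
Particular solution: y = (4/3)e^(3x) + (2/3)e^(-3x)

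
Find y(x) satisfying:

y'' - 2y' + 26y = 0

Characteristic equation: r² - 2r + 26 = 0
Roots: r = 1 ± 5i (complex conjugates)
General solution: y = e^x(C₁cos(5x) + C₂sin(5x))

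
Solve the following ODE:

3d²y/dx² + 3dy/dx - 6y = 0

Characteristic equation: 3r² + 3r - 6 = 0
Divide by 3: r² + r - 2 = 0
Roots: r = 1, -2 (distinct real)
General solution: y = C₁e^x + C₂e^(-2x)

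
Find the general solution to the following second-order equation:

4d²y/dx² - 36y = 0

Characteristic equation: 4r² - 36 = 0
Divide by 4: r² - 9 = 0
Roots: r = 3, -3 (distinct real)
General solution: y = C₁e^(3x) + C₂e^(-3x)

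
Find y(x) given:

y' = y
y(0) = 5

General solution: y = Ce^x
Applying IC y(0) = 5:
Particular solution: y = 5e^x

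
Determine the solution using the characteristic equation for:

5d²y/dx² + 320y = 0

Characteristic equation: 5r² + 320 = 0
Divide by 5: r² + 64 = 0
Roots: r = ±8i (complex conjugates)
General solution: y = C₁cos(8x) + C₂sin(8x)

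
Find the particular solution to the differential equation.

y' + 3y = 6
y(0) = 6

General solution: y = 2 + Ce^(-3x)
Applying y(0) = 6: C = 6 - 2 = 4
Particular solution: y = 2 + 4e^(-3x)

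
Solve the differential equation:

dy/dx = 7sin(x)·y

Separating variables and integrating:
ln|y| = -7cos(x) + C

General solution: y = Ce^(-7cos(x))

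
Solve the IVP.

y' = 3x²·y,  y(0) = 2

General solution: y = Ce^(x³)
Applying IC y(0) = 2:
Particular solution: y = 2e^(x³)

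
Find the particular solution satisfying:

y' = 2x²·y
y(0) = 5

General solution: y = Ce^(2x³/3)
Applying IC y(0) = 5:
Particular solution: y = 5e^(2x³/3)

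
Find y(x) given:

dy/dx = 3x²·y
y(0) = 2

General solution: y = Ce^(x³)
Applying IC y(0) = 2:
Particular solution: y = 2e^(x³)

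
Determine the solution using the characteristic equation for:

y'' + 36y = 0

Characteristic equation: r² + 36 = 0
Roots: r = ±6i (complex conjugates)
General solution: y = C₁cos(6x) + C₂sin(6x)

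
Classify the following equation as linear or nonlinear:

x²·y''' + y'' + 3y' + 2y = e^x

Linear (y and its derivatives appear to the first power only, no products of y terms)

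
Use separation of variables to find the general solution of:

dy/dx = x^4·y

Separating variables and integrating:
ln|y| = x^5/5 + C

General solution: y = Ce^(x^5/5)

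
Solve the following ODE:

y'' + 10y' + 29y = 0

Characteristic equation: r² + 10r + 29 = 0
Roots: r = -5 ± 2i (complex conjugates)
General solution: y = e^(-5x)(C₁cos(2x) + C₂sin(2x))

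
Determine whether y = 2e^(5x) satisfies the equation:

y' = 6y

Verification:
y = 2e^(5x)
y' = 10e^(5x)
But 6y = 12e^(5x)
y' ≠ 6y — the derivative does not match

No, it is not a solution.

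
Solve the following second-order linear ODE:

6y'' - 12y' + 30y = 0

Characteristic equation: 6r² - 12r + 30 = 0
Divide by 6: r² - 2r + 5 = 0
Roots: r = 1 ± 2i (complex conjugates)
General solution: y = e^x(C₁cos(2x) + C₂sin(2x))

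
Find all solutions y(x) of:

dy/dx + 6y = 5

Using integrating factor method:

General solution: y = 5/6 + Ce^(-6x)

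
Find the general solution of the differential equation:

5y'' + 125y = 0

Characteristic equation: 5r² + 125 = 0
Divide by 5: r² + 25 = 0
Roots: r = ±5i (complex conjugates)
General solution: y = C₁cos(5x) + C₂sin(5x)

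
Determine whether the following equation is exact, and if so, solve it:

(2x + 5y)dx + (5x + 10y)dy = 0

Verify exactness: ∂M/∂y = ∂N/∂x ✓
Find F(x,y) such that ∂F/∂x = M, ∂F/∂y = N
Solution: x² + 5xy + 5y² = C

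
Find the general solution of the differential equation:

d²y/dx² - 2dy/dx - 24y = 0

Characteristic equation: r² - 2r - 24 = 0
Roots: r = 6, -4 (distinct real)
General solution: y = C₁e^(6x) + C₂e^(-4x)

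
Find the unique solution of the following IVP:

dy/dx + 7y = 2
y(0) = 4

General solution: y = 2/7 + Ce^(-7x)
Applying y(0) = 4: C = 4 - 2/7 = 26/7
Particular solution: y = 2/7 + (26/7)e^(-7x)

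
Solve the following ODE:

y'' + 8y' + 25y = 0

Characteristic equation: r² + 8r + 25 = 0
Roots: r = -4 ± 3i (complex conjugates)
General solution: y = e^(-4x)(C₁cos(3x) + C₂sin(3x))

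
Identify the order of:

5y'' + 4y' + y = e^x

The order is 2 (highest derivative is of order 2).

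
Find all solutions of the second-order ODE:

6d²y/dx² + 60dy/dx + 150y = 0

Characteristic equation: 6r² + 60r + 150 = 0
Divide by 6: r² + 10r + 25 = 0
Factored: (r + 5)² = 0
Repeated root: r = -5
General solution: y = (C₁ + C₂x)e^(-5x)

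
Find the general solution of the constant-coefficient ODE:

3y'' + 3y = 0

Characteristic equation: 3r² + 3 = 0
Divide by 3: r² + 1 = 0
Roots: r = ±i (complex conjugates)
General solution: y = C₁cos(x) + C₂sin(x)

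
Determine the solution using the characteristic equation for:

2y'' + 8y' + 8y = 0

Characteristic equation: 2r² + 8r + 8 = 0
Divide by 2: r² + 4r + 4 = 0
Factored: (r + 2)² = 0
Repeated root: r = -2
General solution: y = (C₁ + C₂x)e^(-2x)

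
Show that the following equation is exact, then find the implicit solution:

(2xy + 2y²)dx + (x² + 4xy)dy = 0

Verify exactness: ∂M/∂y = ∂N/∂x ✓
Find F(x,y) such that ∂F/∂x = M, ∂F/∂y = N
Solution: x²y + 2xy² = C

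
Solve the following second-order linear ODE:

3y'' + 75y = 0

Characteristic equation: 3r² + 75 = 0
Divide by 3: r² + 25 = 0
Roots: r = ±5i (complex conjugates)
General solution: y = C₁cos(5x) + C₂sin(5x)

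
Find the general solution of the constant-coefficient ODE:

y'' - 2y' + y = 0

Characteristic equation: r² - 2r + 1 = 0
Factored: (r - 1)² = 0
Repeated root: r = 1
General solution: y = (C₁ + C₂x)e^x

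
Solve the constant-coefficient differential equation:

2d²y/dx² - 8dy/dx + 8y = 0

Characteristic equation: 2r² - 8r + 8 = 0
Divide by 2: r² - 4r + 4 = 0
Factored: (r - 2)² = 0
Repeated root: r = 2
General solution: y = (C₁ + C₂x)e^(2x)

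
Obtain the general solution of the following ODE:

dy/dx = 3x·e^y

Separating variables and integrating:
-e^(-y) = 3x²/2 + C

General solution: y = -ln(C - 3x²/2)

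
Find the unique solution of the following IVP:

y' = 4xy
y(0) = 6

General solution: y = Ce^(2x²)
Applying IC y(0) = 6:
Particular solution: y = 6e^(2x²)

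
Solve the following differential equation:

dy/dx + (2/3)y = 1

Using integrating factor method:

General solution: y = 3/2 + Ce^(-2x/3)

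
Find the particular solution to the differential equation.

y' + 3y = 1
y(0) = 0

General solution: y = 1/3 + Ce^(-3x)
Applying y(0) = 0: C = 0 - 1/3 = -1/3
Particular solution: y = 1/3 - (1/3)e^(-3x)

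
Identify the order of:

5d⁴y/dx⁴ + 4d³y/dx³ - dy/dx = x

The order is 4 (highest derivative is of order 4).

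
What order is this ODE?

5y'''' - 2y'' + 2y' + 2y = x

The order is 4 (highest derivative is of order 4).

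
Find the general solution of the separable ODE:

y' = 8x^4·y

Separating variables and integrating:
ln|y| = 8x^5/5 + C

General solution: y = Ce^(8x^5/5)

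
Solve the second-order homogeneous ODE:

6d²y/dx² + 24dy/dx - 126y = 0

Characteristic equation: 6r² + 24r - 126 = 0
Divide by 6: r² + 4r - 21 = 0
Roots: r = 3, -7 (distinct real)
General solution: y = C₁e^(3x) + C₂e^(-7x)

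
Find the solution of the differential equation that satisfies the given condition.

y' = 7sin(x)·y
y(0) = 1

General solution: y = Ce^(-7cos(x))
Applying IC y(0) = 1:
Particular solution: y = e^(7(1-cos(x)))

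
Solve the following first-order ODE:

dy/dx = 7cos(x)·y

Separating variables and integrating:
ln|y| = 7sin(x) + C

General solution: y = Ce^(7sin(x))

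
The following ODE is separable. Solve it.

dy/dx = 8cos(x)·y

Separating variables and integrating:
ln|y| = 8sin(x) + C

General solution: y = Ce^(8sin(x))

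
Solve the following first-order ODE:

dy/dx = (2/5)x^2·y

Separating variables and integrating:
ln|y| = 2x^3/15 + C

General solution: y = Ce^(2x^3/15)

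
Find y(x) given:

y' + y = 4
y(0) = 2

General solution: y = 4 + Ce^(-x)
Applying y(0) = 2: C = 2 - 4 = -2
Particular solution: y = 4 - 2e^(-x)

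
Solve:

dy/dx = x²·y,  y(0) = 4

General solution: y = Ce^(x³/3)
Applying IC y(0) = 4:
Particular solution: y = 4e^(x³/3)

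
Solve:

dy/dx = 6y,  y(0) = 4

General solution: y = Ce^(6x)
Applying IC y(0) = 4:
Particular solution: y = 4e^(6x)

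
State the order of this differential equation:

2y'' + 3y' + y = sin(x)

The order is 2 (highest derivative is of order 2).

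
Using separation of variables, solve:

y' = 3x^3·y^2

Separating variables and integrating:
-1/y = 3x^4/4 + C

General solution: y^-1 = (-3/4)x^4 + C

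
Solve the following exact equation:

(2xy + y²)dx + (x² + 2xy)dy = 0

Verify exactness: ∂M/∂y = ∂N/∂x ✓
Find F(x,y) such that ∂F/∂x = M, ∂F/∂y = N
Solution: x²y + xy² = C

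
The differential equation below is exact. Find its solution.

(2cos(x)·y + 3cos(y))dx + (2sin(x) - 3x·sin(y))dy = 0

Verify exactness: ∂M/∂y = ∂N/∂x ✓
Find F(x,y) such that ∂F/∂x = M, ∂F/∂y = N
Solution: 2sin(x)·y + 3x·cos(y) = C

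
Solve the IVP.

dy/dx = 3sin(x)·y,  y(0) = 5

General solution: y = Ce^(-3cos(x))
Applying IC y(0) = 5:
Particular solution: y = 5e^(3(1-cos(x)))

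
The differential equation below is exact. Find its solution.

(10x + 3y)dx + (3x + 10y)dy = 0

Verify exactness: ∂M/∂y = ∂N/∂x ✓
Find F(x,y) such that ∂F/∂x = M, ∂F/∂y = N
Solution: 5x² + 3xy + 5y² = C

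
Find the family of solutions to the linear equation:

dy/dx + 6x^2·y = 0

Using integrating factor method:

General solution: y = Ce^(-2x^3)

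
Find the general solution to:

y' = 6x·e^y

Separating variables and integrating:
-e^(-y) = 3x² + C

General solution: y = -ln(C - 3x²)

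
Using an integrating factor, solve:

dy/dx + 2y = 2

Using integrating factor method:

General solution: y = 1 + Ce^(-2x)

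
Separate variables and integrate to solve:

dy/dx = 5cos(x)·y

Separating variables and integrating:
ln|y| = 5sin(x) + C

General solution: y = Ce^(5sin(x))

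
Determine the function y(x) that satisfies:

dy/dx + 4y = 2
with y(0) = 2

General solution: y = 1/2 + Ce^(-4x)
Applying y(0) = 2: C = 2 - 1/2 = 3/2
Particular solution: y = 1/2 + (3/2)e^(-4x)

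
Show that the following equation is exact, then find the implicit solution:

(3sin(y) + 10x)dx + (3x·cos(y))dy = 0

Verify exactness: ∂M/∂y = ∂N/∂x ✓
Find F(x,y) such that ∂F/∂x = M, ∂F/∂y = N
Solution: 3x·sin(y) + 5x² = C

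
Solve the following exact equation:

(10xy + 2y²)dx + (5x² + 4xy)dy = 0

Verify exactness: ∂M/∂y = ∂N/∂x ✓
Find F(x,y) such that ∂F/∂x = M, ∂F/∂y = N
Solution: 5x²y + 2xy² = C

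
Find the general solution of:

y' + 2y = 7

Using integrating factor method:

General solution: y = 7/2 + Ce^(-2x)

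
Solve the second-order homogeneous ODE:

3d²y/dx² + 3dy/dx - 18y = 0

Characteristic equation: 3r² + 3r - 18 = 0
Divide by 3: r² + r - 6 = 0
Roots: r = 2, -3 (distinct real)
General solution: y = C₁e^(2x) + C₂e^(-3x)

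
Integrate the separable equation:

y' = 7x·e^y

Separating variables and integrating:
-e^(-y) = 7x²/2 + C

General solution: y = -ln(C - 7x²/2)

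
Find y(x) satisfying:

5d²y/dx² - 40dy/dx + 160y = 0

Characteristic equation: 5r² - 40r + 160 = 0
Divide by 5: r² - 8r + 32 = 0
Roots: r = 4 ± 4i (complex conjugates)
General solution: y = e^(4x)(C₁cos(4x) + C₂sin(4x))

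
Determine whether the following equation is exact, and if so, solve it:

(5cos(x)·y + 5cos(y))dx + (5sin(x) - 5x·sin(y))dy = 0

Verify exactness: ∂M/∂y = ∂N/∂x ✓
Find F(x,y) such that ∂F/∂x = M, ∂F/∂y = N
Solution: 5sin(x)·y + 5x·cos(y) = C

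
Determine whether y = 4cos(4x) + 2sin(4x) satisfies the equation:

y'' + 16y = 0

Verification:
y'' = -64cos(4x) - 32sin(4x)
y'' + 16y = 0 ✓

Yes, it is a solution.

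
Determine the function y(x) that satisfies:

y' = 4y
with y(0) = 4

General solution: y = Ce^(4x)
Applying IC y(0) = 4:
Particular solution: y = 4e^(4x)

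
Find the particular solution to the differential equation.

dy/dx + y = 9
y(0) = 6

General solution: y = 9 + Ce^(-x)
Applying y(0) = 6: C = 6 - 9 = -3
Particular solution: y = 9 - 3e^(-x)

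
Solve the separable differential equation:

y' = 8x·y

Separating variables and integrating:
ln|y| = 4x^2 + C

General solution: y = Ce^(4x^2)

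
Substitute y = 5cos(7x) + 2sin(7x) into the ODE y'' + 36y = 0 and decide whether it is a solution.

Verification:
y'' = -245cos(7x) - 98sin(7x)
y'' + 36y ≠ 0 (frequency mismatch: got 49 instead of 36)

No, it is not a solution.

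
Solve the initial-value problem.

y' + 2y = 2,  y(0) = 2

General solution: y = 1 + Ce^(-2x)
Applying y(0) = 2: C = 2 - 1 = 1
Particular solution: y = 1 + e^(-2x)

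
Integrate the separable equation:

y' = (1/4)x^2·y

Separating variables and integrating:
ln|y| = x^3/12 + C

General solution: y = Ce^(x^3/12)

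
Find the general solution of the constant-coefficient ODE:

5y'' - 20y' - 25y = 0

Characteristic equation: 5r² - 20r - 25 = 0
Divide by 5: r² - 4r - 5 = 0
Roots: r = 5, -1 (distinct real)
General solution: y = C₁e^(5x) + C₂e^(-x)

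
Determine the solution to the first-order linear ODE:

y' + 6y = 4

Using integrating factor method:

General solution: y = 2/3 + Ce^(-6x)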